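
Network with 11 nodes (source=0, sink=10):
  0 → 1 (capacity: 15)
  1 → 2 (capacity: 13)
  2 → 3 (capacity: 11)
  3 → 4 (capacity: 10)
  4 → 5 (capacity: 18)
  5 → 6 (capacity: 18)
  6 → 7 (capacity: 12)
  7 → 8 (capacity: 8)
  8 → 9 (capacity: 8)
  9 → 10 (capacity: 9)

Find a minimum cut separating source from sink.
Min cut value = 8, edges: (8,9)

Min cut value: 8
Partition: S = [0, 1, 2, 3, 4, 5, 6, 7, 8], T = [9, 10]
Cut edges: (8,9)

By max-flow min-cut theorem, max flow = min cut = 8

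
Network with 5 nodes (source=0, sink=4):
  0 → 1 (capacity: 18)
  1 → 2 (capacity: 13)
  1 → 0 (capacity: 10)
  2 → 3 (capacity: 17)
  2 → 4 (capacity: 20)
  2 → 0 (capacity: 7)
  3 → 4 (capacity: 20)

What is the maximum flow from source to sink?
Maximum flow = 13

Max flow: 13

Flow assignment:
  0 → 1: 13/18
  1 → 2: 13/13
  2 → 4: 13/20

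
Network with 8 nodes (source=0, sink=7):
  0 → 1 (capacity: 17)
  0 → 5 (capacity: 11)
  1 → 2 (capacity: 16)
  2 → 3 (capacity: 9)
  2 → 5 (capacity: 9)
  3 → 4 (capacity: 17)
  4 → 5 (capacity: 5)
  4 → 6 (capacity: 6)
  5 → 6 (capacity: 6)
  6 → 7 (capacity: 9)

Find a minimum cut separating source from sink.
Min cut value = 9, edges: (6,7)

Min cut value: 9
Partition: S = [0, 1, 2, 3, 4, 5, 6], T = [7]
Cut edges: (6,7)

By max-flow min-cut theorem, max flow = min cut = 9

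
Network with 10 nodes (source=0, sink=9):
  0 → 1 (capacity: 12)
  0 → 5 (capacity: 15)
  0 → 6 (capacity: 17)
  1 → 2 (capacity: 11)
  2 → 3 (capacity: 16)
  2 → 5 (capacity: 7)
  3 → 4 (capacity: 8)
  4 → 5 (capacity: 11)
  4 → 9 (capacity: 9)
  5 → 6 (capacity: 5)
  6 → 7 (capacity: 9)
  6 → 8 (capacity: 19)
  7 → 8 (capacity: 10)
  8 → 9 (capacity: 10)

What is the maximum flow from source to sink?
Maximum flow = 18

Max flow: 18

Flow assignment:
  0 → 1: 11/12
  0 → 5: 2/15
  0 → 6: 5/17
  1 → 2: 11/11
  2 → 3: 8/16
  2 → 5: 3/7
  3 → 4: 8/8
  4 → 9: 8/9
  5 → 6: 5/5
  6 → 8: 10/19
  8 → 9: 10/10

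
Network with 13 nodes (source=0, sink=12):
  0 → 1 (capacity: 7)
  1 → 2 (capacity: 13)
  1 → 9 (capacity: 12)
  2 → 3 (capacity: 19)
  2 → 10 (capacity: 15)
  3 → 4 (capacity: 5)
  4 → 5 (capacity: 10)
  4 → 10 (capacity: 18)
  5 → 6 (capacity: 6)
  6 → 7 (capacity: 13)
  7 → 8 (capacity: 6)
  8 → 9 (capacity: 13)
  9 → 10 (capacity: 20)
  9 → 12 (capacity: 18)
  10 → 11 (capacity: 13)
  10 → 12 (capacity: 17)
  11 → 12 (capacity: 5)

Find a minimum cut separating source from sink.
Min cut value = 7, edges: (0,1)

Min cut value: 7
Partition: S = [0], T = [1, 2, 3, 4, 5, 6, 7, 8, 9, 10, 11, 12]
Cut edges: (0,1)

By max-flow min-cut theorem, max flow = min cut = 7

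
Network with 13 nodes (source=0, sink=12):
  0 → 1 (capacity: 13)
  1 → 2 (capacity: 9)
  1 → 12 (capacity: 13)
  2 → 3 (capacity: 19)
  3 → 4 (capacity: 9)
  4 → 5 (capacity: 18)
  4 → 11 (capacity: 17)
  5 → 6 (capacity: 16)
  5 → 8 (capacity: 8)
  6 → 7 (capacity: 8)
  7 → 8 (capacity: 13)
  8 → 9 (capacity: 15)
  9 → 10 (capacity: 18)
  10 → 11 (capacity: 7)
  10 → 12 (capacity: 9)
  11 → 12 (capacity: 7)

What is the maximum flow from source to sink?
Maximum flow = 13

Max flow: 13

Flow assignment:
  0 → 1: 13/13
  1 → 12: 13/13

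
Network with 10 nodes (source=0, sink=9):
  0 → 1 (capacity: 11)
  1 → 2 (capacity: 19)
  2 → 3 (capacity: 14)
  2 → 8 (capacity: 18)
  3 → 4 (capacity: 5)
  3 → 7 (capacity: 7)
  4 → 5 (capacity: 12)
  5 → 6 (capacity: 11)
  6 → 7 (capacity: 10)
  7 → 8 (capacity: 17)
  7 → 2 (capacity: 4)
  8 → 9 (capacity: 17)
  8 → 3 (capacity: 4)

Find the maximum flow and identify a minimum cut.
Max flow = 11, Min cut edges: (0,1)

Maximum flow: 11
Minimum cut: (0,1)
Partition: S = [0], T = [1, 2, 3, 4, 5, 6, 7, 8, 9]

Max-flow min-cut theorem verified: both equal 11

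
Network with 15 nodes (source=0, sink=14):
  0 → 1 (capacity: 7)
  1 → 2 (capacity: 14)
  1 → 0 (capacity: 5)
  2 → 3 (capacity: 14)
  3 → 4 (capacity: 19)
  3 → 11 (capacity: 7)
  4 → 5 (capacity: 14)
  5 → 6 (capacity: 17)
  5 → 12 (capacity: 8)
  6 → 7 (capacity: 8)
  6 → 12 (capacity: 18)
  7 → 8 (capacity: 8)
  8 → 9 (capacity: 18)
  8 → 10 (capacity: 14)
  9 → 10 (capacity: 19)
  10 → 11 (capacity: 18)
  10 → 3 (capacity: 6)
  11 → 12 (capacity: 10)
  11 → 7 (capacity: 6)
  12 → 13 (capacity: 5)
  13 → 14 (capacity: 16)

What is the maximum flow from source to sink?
Maximum flow = 5

Max flow: 5

Flow assignment:
  0 → 1: 5/7
  1 → 2: 5/14
  2 → 3: 5/14
  3 → 11: 5/7
  11 → 12: 5/10
  12 → 13: 5/5
  13 → 14: 5/16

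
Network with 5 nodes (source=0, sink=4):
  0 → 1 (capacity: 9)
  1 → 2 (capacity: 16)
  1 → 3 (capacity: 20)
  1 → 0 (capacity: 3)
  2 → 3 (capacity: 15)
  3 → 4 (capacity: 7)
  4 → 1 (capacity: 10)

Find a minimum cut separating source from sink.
Min cut value = 7, edges: (3,4)

Min cut value: 7
Partition: S = [0, 1, 2, 3], T = [4]
Cut edges: (3,4)

By max-flow min-cut theorem, max flow = min cut = 7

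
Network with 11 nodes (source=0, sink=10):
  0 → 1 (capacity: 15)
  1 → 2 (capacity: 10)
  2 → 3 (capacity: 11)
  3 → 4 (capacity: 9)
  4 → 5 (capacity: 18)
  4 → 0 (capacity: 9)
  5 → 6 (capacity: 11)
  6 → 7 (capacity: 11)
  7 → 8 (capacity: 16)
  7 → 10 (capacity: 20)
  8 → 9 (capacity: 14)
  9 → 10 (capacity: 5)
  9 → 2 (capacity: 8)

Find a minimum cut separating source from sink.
Min cut value = 9, edges: (3,4)

Min cut value: 9
Partition: S = [0, 1, 2, 3], T = [4, 5, 6, 7, 8, 9, 10]
Cut edges: (3,4)

By max-flow min-cut theorem, max flow = min cut = 9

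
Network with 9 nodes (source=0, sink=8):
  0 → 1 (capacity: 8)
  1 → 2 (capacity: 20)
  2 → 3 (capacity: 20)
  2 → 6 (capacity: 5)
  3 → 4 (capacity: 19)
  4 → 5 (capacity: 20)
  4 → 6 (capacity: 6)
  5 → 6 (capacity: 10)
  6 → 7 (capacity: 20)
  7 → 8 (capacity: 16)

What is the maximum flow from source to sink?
Maximum flow = 8

Max flow: 8

Flow assignment:
  0 → 1: 8/8
  1 → 2: 8/20
  2 → 3: 3/20
  2 → 6: 5/5
  3 → 4: 3/19
  4 → 6: 3/6
  6 → 7: 8/20
  7 → 8: 8/16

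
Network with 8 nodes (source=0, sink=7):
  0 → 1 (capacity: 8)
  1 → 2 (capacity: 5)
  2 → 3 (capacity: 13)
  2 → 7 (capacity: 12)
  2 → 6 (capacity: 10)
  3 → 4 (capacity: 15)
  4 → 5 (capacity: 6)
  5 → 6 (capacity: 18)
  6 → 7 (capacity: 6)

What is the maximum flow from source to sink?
Maximum flow = 5

Max flow: 5

Flow assignment:
  0 → 1: 5/8
  1 → 2: 5/5
  2 → 7: 5/12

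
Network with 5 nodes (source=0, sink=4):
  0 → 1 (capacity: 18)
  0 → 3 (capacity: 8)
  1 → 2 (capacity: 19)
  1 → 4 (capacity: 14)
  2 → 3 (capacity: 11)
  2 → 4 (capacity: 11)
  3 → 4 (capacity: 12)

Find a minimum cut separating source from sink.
Min cut value = 26, edges: (0,1), (0,3)

Min cut value: 26
Partition: S = [0], T = [1, 2, 3, 4]
Cut edges: (0,1), (0,3)

By max-flow min-cut theorem, max flow = min cut = 26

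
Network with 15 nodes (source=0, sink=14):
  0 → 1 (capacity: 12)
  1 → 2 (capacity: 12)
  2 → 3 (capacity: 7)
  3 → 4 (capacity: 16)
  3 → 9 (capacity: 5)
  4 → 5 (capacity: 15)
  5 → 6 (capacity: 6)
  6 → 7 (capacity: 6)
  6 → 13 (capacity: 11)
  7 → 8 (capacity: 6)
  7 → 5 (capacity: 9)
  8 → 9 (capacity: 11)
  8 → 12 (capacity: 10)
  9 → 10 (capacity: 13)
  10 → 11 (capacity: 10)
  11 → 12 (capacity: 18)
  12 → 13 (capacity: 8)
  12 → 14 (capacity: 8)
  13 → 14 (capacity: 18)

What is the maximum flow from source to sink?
Maximum flow = 7

Max flow: 7

Flow assignment:
  0 → 1: 7/12
  1 → 2: 7/12
  2 → 3: 7/7
  3 → 4: 6/16
  3 → 9: 1/5
  4 → 5: 6/15
  5 → 6: 6/6
  6 → 13: 6/11
  9 → 10: 1/13
  10 → 11: 1/10
  11 → 12: 1/18
  12 → 14: 1/8
  13 → 14: 6/18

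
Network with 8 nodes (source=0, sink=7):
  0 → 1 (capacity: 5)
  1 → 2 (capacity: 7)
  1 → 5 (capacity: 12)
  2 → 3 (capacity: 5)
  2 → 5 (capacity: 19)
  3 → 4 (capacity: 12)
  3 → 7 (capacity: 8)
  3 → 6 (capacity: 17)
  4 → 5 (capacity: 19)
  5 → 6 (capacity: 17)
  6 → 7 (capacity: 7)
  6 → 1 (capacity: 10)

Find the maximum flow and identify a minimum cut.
Max flow = 5, Min cut edges: (0,1)

Maximum flow: 5
Minimum cut: (0,1)
Partition: S = [0], T = [1, 2, 3, 4, 5, 6, 7]

Max-flow min-cut theorem verified: both equal 5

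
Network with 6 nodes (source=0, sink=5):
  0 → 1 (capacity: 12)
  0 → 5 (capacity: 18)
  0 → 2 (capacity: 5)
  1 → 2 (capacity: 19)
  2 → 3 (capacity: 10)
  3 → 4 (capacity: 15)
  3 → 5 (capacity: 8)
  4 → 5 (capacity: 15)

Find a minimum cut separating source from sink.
Min cut value = 28, edges: (0,5), (2,3)

Min cut value: 28
Partition: S = [0, 1, 2], T = [3, 4, 5]
Cut edges: (0,5), (2,3)

By max-flow min-cut theorem, max flow = min cut = 28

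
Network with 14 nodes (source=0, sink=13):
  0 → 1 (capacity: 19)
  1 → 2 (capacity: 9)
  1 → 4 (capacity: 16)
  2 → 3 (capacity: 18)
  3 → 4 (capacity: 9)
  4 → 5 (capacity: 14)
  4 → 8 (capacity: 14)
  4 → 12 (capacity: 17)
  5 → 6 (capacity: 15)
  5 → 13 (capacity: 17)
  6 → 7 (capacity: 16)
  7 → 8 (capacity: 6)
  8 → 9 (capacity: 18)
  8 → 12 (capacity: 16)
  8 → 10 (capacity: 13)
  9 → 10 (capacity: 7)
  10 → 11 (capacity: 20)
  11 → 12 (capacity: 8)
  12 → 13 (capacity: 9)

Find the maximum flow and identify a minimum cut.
Max flow = 19, Min cut edges: (0,1)

Maximum flow: 19
Minimum cut: (0,1)
Partition: S = [0], T = [1, 2, 3, 4, 5, 6, 7, 8, 9, 10, 11, 12, 13]

Max-flow min-cut theorem verified: both equal 19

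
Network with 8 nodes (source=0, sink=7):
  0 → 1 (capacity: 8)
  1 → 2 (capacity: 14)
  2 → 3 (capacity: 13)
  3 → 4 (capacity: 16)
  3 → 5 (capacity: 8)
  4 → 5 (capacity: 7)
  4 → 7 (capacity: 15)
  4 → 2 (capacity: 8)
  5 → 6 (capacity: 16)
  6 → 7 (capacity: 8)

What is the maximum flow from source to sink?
Maximum flow = 8

Max flow: 8

Flow assignment:
  0 → 1: 8/8
  1 → 2: 8/14
  2 → 3: 8/13
  3 → 4: 8/16
  4 → 7: 8/15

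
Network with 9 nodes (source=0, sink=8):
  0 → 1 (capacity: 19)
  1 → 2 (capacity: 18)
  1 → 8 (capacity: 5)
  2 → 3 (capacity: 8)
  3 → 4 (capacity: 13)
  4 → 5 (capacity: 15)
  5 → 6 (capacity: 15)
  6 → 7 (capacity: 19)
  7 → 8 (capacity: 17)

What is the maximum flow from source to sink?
Maximum flow = 13

Max flow: 13

Flow assignment:
  0 → 1: 13/19
  1 → 2: 8/18
  1 → 8: 5/5
  2 → 3: 8/8
  3 → 4: 8/13
  4 → 5: 8/15
  5 → 6: 8/15
  6 → 7: 8/19
  7 → 8: 8/17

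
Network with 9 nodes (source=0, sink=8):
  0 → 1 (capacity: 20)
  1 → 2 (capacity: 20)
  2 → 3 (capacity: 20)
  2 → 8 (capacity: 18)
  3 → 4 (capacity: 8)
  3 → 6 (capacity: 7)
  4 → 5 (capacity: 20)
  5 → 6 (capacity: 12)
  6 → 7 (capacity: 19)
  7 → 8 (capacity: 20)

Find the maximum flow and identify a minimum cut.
Max flow = 20, Min cut edges: (1,2)

Maximum flow: 20
Minimum cut: (1,2)
Partition: S = [0, 1], T = [2, 3, 4, 5, 6, 7, 8]

Max-flow min-cut theorem verified: both equal 20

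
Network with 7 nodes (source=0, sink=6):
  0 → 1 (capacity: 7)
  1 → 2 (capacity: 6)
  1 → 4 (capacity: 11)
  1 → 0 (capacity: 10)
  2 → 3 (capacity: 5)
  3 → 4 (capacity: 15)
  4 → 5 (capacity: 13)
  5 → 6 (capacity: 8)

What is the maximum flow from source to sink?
Maximum flow = 7

Max flow: 7

Flow assignment:
  0 → 1: 7/7
  1 → 4: 7/11
  4 → 5: 7/13
  5 → 6: 7/8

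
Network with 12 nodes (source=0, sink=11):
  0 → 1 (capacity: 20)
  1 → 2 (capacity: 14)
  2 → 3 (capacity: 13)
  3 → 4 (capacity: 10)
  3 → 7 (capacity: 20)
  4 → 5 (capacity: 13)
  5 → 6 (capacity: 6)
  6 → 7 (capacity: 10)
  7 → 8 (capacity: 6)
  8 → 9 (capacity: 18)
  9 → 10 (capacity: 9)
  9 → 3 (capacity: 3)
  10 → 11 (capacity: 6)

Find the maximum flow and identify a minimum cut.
Max flow = 6, Min cut edges: (10,11)

Maximum flow: 6
Minimum cut: (10,11)
Partition: S = [0, 1, 2, 3, 4, 5, 6, 7, 8, 9, 10], T = [11]

Max-flow min-cut theorem verified: both equal 6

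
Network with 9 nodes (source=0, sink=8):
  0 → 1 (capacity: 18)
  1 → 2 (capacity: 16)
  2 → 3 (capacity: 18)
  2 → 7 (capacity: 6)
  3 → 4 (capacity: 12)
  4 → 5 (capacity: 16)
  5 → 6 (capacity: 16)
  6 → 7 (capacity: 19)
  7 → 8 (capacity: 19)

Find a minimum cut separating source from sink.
Min cut value = 16, edges: (1,2)

Min cut value: 16
Partition: S = [0, 1], T = [2, 3, 4, 5, 6, 7, 8]
Cut edges: (1,2)

By max-flow min-cut theorem, max flow = min cut = 16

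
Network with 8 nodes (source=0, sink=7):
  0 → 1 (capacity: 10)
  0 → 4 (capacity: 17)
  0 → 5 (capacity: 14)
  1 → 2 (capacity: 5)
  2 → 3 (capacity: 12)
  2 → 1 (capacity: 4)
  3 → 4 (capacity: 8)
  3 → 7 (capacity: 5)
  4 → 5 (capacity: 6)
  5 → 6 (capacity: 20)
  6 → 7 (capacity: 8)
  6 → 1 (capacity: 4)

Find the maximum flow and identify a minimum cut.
Max flow = 13, Min cut edges: (3,7), (6,7)

Maximum flow: 13
Minimum cut: (3,7), (6,7)
Partition: S = [0, 1, 2, 3, 4, 5, 6], T = [7]

Max-flow min-cut theorem verified: both equal 13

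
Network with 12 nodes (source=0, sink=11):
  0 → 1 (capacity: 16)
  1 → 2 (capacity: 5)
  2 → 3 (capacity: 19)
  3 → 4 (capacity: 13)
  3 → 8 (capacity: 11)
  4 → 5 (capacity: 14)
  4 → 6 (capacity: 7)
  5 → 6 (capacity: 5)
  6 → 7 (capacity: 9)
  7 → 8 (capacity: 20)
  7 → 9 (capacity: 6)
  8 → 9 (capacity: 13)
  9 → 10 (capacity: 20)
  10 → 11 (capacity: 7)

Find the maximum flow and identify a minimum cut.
Max flow = 5, Min cut edges: (1,2)

Maximum flow: 5
Minimum cut: (1,2)
Partition: S = [0, 1], T = [2, 3, 4, 5, 6, 7, 8, 9, 10, 11]

Max-flow min-cut theorem verified: both equal 5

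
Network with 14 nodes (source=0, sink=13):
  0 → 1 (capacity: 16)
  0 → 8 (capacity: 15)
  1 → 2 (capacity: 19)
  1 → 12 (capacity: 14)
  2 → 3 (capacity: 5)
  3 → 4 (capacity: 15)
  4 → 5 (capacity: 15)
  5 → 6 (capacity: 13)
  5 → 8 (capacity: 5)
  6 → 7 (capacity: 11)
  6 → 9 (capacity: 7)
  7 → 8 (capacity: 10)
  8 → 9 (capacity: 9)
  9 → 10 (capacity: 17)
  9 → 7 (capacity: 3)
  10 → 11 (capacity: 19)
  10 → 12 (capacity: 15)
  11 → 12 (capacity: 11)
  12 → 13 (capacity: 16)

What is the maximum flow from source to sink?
Maximum flow = 16

Max flow: 16

Flow assignment:
  0 → 1: 7/16
  0 → 8: 9/15
  1 → 2: 2/19
  1 → 12: 5/14
  2 → 3: 2/5
  3 → 4: 2/15
  4 → 5: 2/15
  5 → 6: 2/13
  6 → 9: 2/7
  8 → 9: 9/9
  9 → 10: 11/17
  10 → 12: 11/15
  12 → 13: 16/16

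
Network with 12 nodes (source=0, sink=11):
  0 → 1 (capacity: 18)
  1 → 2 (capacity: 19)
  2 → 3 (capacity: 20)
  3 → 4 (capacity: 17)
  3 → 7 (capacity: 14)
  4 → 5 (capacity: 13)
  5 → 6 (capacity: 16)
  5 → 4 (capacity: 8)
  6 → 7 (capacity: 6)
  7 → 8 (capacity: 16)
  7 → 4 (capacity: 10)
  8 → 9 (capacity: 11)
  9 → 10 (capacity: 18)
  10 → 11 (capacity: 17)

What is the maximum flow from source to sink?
Maximum flow = 11

Max flow: 11

Flow assignment:
  0 → 1: 11/18
  1 → 2: 11/19
  2 → 3: 11/20
  3 → 4: 4/17
  3 → 7: 7/14
  4 → 5: 4/13
  5 → 6: 4/16
  6 → 7: 4/6
  7 → 8: 11/16
  8 → 9: 11/11
  9 → 10: 11/18
  10 → 11: 11/17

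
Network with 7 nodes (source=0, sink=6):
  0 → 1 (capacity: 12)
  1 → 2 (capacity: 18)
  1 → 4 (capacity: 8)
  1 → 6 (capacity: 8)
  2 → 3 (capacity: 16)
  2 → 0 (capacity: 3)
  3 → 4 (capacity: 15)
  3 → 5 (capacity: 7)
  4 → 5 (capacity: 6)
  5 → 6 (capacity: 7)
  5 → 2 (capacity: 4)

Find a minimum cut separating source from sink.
Min cut value = 12, edges: (0,1)

Min cut value: 12
Partition: S = [0], T = [1, 2, 3, 4, 5, 6]
Cut edges: (0,1)

By max-flow min-cut theorem, max flow = min cut = 12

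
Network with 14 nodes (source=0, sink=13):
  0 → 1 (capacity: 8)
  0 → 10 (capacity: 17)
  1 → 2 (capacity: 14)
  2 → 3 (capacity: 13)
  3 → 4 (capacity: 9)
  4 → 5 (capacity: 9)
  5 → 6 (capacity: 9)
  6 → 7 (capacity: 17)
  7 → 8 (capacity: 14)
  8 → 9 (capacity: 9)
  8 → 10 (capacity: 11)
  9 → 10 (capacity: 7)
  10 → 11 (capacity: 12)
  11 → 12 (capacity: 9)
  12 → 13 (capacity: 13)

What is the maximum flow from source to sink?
Maximum flow = 9

Max flow: 9

Flow assignment:
  0 → 1: 8/8
  0 → 10: 1/17
  1 → 2: 8/14
  2 → 3: 8/13
  3 → 4: 8/9
  4 → 5: 8/9
  5 → 6: 8/9
  6 → 7: 8/17
  7 → 8: 8/14
  8 → 10: 8/11
  10 → 11: 9/12
  11 → 12: 9/9
  12 → 13: 9/13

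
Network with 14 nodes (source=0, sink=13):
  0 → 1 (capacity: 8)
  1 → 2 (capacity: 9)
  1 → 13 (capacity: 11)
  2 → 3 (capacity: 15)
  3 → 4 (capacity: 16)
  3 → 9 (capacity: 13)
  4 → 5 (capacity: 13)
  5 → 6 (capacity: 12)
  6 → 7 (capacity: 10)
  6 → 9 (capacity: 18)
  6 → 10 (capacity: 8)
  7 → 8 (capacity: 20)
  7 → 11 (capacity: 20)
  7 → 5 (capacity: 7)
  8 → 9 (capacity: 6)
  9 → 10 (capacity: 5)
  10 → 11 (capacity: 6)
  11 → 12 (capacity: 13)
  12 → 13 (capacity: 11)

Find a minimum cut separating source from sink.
Min cut value = 8, edges: (0,1)

Min cut value: 8
Partition: S = [0], T = [1, 2, 3, 4, 5, 6, 7, 8, 9, 10, 11, 12, 13]
Cut edges: (0,1)

By max-flow min-cut theorem, max flow = min cut = 8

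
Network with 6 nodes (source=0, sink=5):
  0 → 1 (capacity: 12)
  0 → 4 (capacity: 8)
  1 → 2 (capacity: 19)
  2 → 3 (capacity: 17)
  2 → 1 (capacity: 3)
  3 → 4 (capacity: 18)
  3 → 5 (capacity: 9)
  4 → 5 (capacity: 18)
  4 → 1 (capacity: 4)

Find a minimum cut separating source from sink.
Min cut value = 20, edges: (0,1), (0,4)

Min cut value: 20
Partition: S = [0], T = [1, 2, 3, 4, 5]
Cut edges: (0,1), (0,4)

By max-flow min-cut theorem, max flow = min cut = 20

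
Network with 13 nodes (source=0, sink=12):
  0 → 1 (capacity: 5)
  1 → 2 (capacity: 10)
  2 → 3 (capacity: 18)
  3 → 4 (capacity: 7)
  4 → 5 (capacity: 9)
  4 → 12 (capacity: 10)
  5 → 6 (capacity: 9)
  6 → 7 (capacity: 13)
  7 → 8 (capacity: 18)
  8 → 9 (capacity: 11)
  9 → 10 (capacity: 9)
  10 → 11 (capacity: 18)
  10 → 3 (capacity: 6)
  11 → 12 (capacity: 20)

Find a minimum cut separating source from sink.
Min cut value = 5, edges: (0,1)

Min cut value: 5
Partition: S = [0], T = [1, 2, 3, 4, 5, 6, 7, 8, 9, 10, 11, 12]
Cut edges: (0,1)

By max-flow min-cut theorem, max flow = min cut = 5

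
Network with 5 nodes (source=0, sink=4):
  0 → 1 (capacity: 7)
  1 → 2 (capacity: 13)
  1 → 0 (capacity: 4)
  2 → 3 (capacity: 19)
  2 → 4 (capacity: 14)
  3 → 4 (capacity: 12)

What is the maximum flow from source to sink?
Maximum flow = 7

Max flow: 7

Flow assignment:
  0 → 1: 7/7
  1 → 2: 7/13
  2 → 4: 7/14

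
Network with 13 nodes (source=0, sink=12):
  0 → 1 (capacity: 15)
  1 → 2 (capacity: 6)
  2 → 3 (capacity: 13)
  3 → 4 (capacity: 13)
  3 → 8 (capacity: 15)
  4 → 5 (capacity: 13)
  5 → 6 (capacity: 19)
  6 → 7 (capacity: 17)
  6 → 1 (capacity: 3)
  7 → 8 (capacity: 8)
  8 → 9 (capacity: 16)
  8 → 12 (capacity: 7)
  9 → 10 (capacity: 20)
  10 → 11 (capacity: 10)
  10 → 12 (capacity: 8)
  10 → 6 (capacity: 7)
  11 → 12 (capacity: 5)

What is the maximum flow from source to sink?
Maximum flow = 6

Max flow: 6

Flow assignment:
  0 → 1: 6/15
  1 → 2: 6/6
  2 → 3: 6/13
  3 → 8: 6/15
  8 → 12: 6/7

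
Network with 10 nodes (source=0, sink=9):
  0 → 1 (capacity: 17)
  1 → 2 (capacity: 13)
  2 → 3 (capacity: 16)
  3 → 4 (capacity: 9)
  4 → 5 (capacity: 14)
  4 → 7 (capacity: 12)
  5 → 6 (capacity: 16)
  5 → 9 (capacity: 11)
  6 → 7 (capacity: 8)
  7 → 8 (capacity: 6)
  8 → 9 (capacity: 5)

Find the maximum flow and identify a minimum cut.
Max flow = 9, Min cut edges: (3,4)

Maximum flow: 9
Minimum cut: (3,4)
Partition: S = [0, 1, 2, 3], T = [4, 5, 6, 7, 8, 9]

Max-flow min-cut theorem verified: both equal 9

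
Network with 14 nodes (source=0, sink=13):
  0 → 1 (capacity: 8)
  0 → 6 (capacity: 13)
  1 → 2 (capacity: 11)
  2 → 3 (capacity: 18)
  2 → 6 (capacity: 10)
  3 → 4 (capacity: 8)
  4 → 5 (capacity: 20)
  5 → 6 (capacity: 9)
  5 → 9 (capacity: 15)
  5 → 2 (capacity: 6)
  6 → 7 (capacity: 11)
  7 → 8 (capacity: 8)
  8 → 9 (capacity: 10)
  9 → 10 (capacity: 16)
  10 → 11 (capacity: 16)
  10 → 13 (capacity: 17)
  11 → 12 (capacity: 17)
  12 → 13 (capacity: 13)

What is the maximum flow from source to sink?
Maximum flow = 16

Max flow: 16

Flow assignment:
  0 → 1: 8/8
  0 → 6: 8/13
  1 → 2: 8/11
  2 → 3: 8/18
  3 → 4: 8/8
  4 → 5: 8/20
  5 → 9: 8/15
  6 → 7: 8/11
  7 → 8: 8/8
  8 → 9: 8/10
  9 → 10: 16/16
  10 → 13: 16/17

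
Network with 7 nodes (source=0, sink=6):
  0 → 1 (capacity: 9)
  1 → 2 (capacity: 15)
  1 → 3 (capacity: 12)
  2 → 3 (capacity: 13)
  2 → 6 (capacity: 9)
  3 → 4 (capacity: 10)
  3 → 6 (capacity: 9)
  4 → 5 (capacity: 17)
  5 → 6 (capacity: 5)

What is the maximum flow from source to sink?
Maximum flow = 9

Max flow: 9

Flow assignment:
  0 → 1: 9/9
  1 → 2: 9/15
  2 → 6: 9/9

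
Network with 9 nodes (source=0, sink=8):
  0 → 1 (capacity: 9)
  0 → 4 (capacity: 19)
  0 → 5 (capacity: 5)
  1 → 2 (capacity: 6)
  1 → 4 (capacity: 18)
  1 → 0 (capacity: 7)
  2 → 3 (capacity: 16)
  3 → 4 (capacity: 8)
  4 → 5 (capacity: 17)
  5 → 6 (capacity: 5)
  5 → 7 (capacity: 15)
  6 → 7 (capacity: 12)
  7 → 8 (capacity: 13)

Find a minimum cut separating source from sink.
Min cut value = 13, edges: (7,8)

Min cut value: 13
Partition: S = [0, 1, 2, 3, 4, 5, 6, 7], T = [8]
Cut edges: (7,8)

By max-flow min-cut theorem, max flow = min cut = 13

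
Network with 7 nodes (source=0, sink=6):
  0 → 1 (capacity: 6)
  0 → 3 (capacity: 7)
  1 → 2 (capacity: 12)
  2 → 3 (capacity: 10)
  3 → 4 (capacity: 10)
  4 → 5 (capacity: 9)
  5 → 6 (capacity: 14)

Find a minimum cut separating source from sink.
Min cut value = 9, edges: (4,5)

Min cut value: 9
Partition: S = [0, 1, 2, 3, 4], T = [5, 6]
Cut edges: (4,5)

By max-flow min-cut theorem, max flow = min cut = 9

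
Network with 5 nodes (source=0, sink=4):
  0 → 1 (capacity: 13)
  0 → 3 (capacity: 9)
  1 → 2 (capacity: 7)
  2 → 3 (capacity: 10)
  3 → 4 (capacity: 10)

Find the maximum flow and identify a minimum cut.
Max flow = 10, Min cut edges: (3,4)

Maximum flow: 10
Minimum cut: (3,4)
Partition: S = [0, 1, 2, 3], T = [4]

Max-flow min-cut theorem verified: both equal 10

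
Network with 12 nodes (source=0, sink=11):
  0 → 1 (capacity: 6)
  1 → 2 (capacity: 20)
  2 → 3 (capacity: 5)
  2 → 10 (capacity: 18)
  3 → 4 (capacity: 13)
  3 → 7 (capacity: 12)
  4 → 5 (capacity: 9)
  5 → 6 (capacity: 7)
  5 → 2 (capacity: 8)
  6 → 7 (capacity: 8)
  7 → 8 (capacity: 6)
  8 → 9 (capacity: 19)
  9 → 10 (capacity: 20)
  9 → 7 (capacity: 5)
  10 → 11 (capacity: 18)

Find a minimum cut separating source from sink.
Min cut value = 6, edges: (0,1)

Min cut value: 6
Partition: S = [0], T = [1, 2, 3, 4, 5, 6, 7, 8, 9, 10, 11]
Cut edges: (0,1)

By max-flow min-cut theorem, max flow = min cut = 6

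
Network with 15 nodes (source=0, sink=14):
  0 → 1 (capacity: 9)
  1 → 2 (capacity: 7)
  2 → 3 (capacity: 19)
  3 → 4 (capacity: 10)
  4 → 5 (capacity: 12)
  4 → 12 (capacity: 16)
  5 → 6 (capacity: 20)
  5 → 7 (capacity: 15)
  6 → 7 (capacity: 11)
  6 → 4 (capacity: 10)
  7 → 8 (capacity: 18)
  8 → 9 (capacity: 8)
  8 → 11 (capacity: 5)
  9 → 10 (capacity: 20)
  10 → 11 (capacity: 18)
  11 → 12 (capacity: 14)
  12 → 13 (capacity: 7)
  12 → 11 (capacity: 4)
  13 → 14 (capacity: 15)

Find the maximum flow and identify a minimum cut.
Max flow = 7, Min cut edges: (12,13)

Maximum flow: 7
Minimum cut: (12,13)
Partition: S = [0, 1, 2, 3, 4, 5, 6, 7, 8, 9, 10, 11, 12], T = [13, 14]

Max-flow min-cut theorem verified: both equal 7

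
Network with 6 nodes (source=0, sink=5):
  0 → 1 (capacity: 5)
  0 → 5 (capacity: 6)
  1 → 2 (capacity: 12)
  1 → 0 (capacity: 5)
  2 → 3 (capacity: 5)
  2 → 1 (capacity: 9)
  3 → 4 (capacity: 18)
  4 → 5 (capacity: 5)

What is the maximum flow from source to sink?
Maximum flow = 11

Max flow: 11

Flow assignment:
  0 → 1: 5/5
  0 → 5: 6/6
  1 → 2: 5/12
  2 → 3: 5/5
  3 → 4: 5/18
  4 → 5: 5/5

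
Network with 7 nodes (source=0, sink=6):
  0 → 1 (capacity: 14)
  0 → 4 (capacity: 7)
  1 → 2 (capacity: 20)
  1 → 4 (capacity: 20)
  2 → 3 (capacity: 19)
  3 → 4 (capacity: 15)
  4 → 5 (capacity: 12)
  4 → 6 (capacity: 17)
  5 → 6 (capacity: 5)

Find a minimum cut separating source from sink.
Min cut value = 21, edges: (0,1), (0,4)

Min cut value: 21
Partition: S = [0], T = [1, 2, 3, 4, 5, 6]
Cut edges: (0,1), (0,4)

By max-flow min-cut theorem, max flow = min cut = 21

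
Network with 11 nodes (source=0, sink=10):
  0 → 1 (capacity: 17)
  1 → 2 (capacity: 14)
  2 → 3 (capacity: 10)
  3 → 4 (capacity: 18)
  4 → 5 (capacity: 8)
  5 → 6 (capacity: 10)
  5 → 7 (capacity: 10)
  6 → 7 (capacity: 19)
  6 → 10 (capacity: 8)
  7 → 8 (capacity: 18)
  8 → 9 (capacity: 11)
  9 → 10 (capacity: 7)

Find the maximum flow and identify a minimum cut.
Max flow = 8, Min cut edges: (4,5)

Maximum flow: 8
Minimum cut: (4,5)
Partition: S = [0, 1, 2, 3, 4], T = [5, 6, 7, 8, 9, 10]

Max-flow min-cut theorem verified: both equal 8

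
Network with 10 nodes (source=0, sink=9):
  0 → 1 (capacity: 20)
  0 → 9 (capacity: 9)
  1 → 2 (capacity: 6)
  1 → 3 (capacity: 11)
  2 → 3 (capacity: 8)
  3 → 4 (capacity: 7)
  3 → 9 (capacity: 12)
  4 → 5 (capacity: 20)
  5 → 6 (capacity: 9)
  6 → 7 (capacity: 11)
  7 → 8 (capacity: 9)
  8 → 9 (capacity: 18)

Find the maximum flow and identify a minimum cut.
Max flow = 26, Min cut edges: (0,9), (1,2), (1,3)

Maximum flow: 26
Minimum cut: (0,9), (1,2), (1,3)
Partition: S = [0, 1], T = [2, 3, 4, 5, 6, 7, 8, 9]

Max-flow min-cut theorem verified: both equal 26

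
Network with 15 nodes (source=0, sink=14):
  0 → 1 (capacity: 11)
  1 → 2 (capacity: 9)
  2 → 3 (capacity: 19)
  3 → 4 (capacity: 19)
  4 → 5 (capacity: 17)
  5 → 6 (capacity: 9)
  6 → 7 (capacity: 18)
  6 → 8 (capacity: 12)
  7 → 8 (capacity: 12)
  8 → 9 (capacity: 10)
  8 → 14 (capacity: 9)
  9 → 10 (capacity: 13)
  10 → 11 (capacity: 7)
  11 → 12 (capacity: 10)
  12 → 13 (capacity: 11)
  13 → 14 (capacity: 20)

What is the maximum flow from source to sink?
Maximum flow = 9

Max flow: 9

Flow assignment:
  0 → 1: 9/11
  1 → 2: 9/9
  2 → 3: 9/19
  3 → 4: 9/19
  4 → 5: 9/17
  5 → 6: 9/9
  6 → 8: 9/12
  8 → 14: 9/9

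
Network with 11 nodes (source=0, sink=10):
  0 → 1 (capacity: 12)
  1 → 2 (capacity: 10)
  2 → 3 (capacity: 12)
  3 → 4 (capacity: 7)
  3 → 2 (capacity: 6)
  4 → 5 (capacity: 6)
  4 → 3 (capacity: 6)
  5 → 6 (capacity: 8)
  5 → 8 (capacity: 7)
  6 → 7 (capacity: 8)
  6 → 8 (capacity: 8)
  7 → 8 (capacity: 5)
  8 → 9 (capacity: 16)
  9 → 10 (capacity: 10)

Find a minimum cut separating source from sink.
Min cut value = 6, edges: (4,5)

Min cut value: 6
Partition: S = [0, 1, 2, 3, 4], T = [5, 6, 7, 8, 9, 10]
Cut edges: (4,5)

By max-flow min-cut theorem, max flow = min cut = 6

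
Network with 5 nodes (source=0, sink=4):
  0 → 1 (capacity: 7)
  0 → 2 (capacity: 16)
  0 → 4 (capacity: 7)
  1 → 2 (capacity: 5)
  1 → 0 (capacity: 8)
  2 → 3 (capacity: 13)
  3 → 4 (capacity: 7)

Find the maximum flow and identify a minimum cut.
Max flow = 14, Min cut edges: (0,4), (3,4)

Maximum flow: 14
Minimum cut: (0,4), (3,4)
Partition: S = [0, 1, 2, 3], T = [4]

Max-flow min-cut theorem verified: both equal 14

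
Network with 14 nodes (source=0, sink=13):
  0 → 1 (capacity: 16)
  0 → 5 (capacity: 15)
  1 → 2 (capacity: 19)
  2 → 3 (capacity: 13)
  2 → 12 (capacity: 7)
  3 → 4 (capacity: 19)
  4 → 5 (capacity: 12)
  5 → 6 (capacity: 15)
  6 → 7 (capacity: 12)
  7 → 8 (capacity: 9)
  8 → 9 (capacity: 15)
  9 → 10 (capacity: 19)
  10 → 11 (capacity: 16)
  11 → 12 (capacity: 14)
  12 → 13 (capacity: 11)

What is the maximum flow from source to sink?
Maximum flow = 11

Max flow: 11

Flow assignment:
  0 → 1: 2/16
  0 → 5: 9/15
  1 → 2: 2/19
  2 → 12: 2/7
  5 → 6: 9/15
  6 → 7: 9/12
  7 → 8: 9/9
  8 → 9: 9/15
  9 → 10: 9/19
  10 → 11: 9/16
  11 → 12: 9/14
  12 → 13: 11/11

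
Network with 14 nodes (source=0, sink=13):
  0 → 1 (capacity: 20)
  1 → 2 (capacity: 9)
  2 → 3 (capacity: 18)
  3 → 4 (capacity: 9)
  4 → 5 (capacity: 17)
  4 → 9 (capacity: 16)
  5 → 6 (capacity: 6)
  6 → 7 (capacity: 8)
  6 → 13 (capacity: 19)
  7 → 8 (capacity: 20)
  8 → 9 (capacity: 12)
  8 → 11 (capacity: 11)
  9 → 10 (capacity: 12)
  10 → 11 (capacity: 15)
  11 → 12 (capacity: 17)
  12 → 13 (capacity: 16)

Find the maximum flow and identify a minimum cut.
Max flow = 9, Min cut edges: (3,4)

Maximum flow: 9
Minimum cut: (3,4)
Partition: S = [0, 1, 2, 3], T = [4, 5, 6, 7, 8, 9, 10, 11, 12, 13]

Max-flow min-cut theorem verified: both equal 9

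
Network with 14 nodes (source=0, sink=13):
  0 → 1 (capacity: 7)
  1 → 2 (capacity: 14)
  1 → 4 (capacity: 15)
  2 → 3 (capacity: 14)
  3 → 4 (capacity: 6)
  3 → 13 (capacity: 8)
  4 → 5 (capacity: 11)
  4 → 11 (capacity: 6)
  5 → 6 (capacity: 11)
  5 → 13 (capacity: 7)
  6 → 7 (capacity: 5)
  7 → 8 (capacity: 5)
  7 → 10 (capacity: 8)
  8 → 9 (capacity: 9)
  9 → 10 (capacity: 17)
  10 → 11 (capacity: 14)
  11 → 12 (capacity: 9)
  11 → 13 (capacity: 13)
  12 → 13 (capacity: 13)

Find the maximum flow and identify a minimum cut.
Max flow = 7, Min cut edges: (0,1)

Maximum flow: 7
Minimum cut: (0,1)
Partition: S = [0], T = [1, 2, 3, 4, 5, 6, 7, 8, 9, 10, 11, 12, 13]

Max-flow min-cut theorem verified: both equal 7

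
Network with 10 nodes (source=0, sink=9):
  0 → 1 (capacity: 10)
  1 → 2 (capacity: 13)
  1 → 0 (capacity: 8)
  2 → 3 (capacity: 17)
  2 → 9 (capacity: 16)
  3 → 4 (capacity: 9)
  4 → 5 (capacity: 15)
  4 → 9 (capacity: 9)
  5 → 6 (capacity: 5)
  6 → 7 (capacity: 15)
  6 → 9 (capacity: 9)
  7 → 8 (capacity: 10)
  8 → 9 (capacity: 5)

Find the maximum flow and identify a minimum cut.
Max flow = 10, Min cut edges: (0,1)

Maximum flow: 10
Minimum cut: (0,1)
Partition: S = [0], T = [1, 2, 3, 4, 5, 6, 7, 8, 9]

Max-flow min-cut theorem verified: both equal 10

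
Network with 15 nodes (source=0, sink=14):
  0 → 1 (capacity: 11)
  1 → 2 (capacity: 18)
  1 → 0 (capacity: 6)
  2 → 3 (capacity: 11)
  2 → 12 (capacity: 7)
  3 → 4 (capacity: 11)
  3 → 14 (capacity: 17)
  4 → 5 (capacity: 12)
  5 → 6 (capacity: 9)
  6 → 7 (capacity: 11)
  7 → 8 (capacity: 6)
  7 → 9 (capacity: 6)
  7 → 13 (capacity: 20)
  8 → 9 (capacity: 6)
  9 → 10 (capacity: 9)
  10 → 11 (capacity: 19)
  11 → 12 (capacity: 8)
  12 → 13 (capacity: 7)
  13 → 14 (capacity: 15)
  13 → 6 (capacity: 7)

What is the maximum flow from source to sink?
Maximum flow = 11

Max flow: 11

Flow assignment:
  0 → 1: 11/11
  1 → 2: 11/18
  2 → 3: 11/11
  3 → 14: 11/17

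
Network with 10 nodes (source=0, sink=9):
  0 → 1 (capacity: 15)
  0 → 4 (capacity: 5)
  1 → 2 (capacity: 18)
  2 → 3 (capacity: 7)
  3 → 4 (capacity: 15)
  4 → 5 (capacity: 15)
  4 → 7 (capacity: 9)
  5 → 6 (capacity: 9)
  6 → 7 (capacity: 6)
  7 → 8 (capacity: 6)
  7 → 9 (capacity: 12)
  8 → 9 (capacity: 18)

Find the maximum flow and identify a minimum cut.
Max flow = 12, Min cut edges: (0,4), (2,3)

Maximum flow: 12
Minimum cut: (0,4), (2,3)
Partition: S = [0, 1, 2], T = [3, 4, 5, 6, 7, 8, 9]

Max-flow min-cut theorem verified: both equal 12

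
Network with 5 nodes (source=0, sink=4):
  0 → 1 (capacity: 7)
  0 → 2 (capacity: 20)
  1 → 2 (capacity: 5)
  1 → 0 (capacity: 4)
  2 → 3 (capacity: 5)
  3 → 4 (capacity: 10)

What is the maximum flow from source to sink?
Maximum flow = 5

Max flow: 5

Flow assignment:
  0 → 1: 5/7
  1 → 2: 5/5
  2 → 3: 5/5
  3 → 4: 5/10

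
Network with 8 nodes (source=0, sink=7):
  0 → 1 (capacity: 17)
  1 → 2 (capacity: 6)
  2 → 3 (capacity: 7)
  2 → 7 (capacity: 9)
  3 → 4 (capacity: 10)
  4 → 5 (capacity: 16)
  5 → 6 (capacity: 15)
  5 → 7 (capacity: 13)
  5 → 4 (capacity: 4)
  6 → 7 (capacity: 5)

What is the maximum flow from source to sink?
Maximum flow = 6

Max flow: 6

Flow assignment:
  0 → 1: 6/17
  1 → 2: 6/6
  2 → 7: 6/9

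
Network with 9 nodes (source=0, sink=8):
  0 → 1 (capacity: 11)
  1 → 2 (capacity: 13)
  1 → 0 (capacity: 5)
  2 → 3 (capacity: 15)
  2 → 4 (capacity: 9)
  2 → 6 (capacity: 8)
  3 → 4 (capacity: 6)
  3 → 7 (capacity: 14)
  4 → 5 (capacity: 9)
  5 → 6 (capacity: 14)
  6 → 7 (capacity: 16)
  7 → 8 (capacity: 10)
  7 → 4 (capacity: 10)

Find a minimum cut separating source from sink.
Min cut value = 10, edges: (7,8)

Min cut value: 10
Partition: S = [0, 1, 2, 3, 4, 5, 6, 7], T = [8]
Cut edges: (7,8)

By max-flow min-cut theorem, max flow = min cut = 10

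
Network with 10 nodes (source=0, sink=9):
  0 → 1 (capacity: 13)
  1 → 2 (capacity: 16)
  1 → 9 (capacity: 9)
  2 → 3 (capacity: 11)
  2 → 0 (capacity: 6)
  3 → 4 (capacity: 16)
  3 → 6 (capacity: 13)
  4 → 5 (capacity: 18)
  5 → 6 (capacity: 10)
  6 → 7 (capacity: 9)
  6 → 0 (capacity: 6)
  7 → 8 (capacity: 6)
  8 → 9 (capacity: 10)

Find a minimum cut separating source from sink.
Min cut value = 13, edges: (0,1)

Min cut value: 13
Partition: S = [0], T = [1, 2, 3, 4, 5, 6, 7, 8, 9]
Cut edges: (0,1)

By max-flow min-cut theorem, max flow = min cut = 13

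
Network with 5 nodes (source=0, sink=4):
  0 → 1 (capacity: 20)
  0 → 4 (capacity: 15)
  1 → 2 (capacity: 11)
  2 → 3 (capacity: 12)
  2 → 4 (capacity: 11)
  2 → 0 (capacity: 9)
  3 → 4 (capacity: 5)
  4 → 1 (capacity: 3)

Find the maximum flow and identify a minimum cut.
Max flow = 26, Min cut edges: (0,4), (1,2)

Maximum flow: 26
Minimum cut: (0,4), (1,2)
Partition: S = [0, 1], T = [2, 3, 4]

Max-flow min-cut theorem verified: both equal 26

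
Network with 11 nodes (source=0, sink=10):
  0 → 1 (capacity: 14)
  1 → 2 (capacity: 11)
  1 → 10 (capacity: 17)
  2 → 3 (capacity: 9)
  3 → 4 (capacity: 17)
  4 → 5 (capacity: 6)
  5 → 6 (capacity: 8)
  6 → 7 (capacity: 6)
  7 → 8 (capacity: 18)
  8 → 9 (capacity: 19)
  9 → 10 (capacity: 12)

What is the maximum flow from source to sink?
Maximum flow = 14

Max flow: 14

Flow assignment:
  0 → 1: 14/14
  1 → 10: 14/17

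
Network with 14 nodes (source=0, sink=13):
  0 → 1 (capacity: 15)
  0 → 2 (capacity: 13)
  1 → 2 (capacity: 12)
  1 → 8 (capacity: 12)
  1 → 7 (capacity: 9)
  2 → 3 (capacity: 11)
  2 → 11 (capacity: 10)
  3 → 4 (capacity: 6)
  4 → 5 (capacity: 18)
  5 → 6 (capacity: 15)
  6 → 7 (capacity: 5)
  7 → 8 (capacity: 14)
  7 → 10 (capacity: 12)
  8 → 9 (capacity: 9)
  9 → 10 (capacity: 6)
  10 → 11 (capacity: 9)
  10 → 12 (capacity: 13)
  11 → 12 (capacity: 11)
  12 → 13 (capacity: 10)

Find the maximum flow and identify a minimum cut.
Max flow = 10, Min cut edges: (12,13)

Maximum flow: 10
Minimum cut: (12,13)
Partition: S = [0, 1, 2, 3, 4, 5, 6, 7, 8, 9, 10, 11, 12], T = [13]

Max-flow min-cut theorem verified: both equal 10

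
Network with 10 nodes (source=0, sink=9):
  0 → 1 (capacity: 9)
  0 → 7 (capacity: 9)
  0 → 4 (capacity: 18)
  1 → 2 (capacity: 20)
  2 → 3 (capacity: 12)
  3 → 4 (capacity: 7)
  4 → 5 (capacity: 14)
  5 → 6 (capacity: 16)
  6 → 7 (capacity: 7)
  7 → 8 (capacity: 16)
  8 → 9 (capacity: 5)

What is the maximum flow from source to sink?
Maximum flow = 5

Max flow: 5

Flow assignment:
  0 → 1: 5/9
  1 → 2: 5/20
  2 → 3: 5/12
  3 → 4: 5/7
  4 → 5: 5/14
  5 → 6: 5/16
  6 → 7: 5/7
  7 → 8: 5/16
  8 → 9: 5/5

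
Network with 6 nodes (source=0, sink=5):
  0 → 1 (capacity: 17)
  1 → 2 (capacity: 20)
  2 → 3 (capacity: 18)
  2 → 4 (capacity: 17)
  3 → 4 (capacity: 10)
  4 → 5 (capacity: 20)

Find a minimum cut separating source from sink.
Min cut value = 17, edges: (0,1)

Min cut value: 17
Partition: S = [0], T = [1, 2, 3, 4, 5]
Cut edges: (0,1)

By max-flow min-cut theorem, max flow = min cut = 17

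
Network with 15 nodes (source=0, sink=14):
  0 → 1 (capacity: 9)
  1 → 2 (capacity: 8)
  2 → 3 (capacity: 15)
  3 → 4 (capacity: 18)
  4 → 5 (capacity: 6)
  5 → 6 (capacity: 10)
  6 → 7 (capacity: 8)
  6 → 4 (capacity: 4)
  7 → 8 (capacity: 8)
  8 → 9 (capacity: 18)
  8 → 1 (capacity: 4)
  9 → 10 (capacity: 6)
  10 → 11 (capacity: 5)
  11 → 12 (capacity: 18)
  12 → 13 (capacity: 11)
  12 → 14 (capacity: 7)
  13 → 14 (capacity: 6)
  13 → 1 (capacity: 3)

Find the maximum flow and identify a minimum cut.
Max flow = 5, Min cut edges: (10,11)

Maximum flow: 5
Minimum cut: (10,11)
Partition: S = [0, 1, 2, 3, 4, 5, 6, 7, 8, 9, 10], T = [11, 12, 13, 14]

Max-flow min-cut theorem verified: both equal 5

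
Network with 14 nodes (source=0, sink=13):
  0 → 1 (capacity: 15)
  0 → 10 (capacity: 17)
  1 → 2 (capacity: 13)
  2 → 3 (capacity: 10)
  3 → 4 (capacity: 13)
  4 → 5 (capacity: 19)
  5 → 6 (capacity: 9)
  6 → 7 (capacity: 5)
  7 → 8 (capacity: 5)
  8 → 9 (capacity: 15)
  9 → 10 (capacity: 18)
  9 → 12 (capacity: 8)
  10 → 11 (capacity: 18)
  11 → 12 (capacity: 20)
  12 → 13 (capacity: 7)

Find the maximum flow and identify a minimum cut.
Max flow = 7, Min cut edges: (12,13)

Maximum flow: 7
Minimum cut: (12,13)
Partition: S = [0, 1, 2, 3, 4, 5, 6, 7, 8, 9, 10, 11, 12], T = [13]

Max-flow min-cut theorem verified: both equal 7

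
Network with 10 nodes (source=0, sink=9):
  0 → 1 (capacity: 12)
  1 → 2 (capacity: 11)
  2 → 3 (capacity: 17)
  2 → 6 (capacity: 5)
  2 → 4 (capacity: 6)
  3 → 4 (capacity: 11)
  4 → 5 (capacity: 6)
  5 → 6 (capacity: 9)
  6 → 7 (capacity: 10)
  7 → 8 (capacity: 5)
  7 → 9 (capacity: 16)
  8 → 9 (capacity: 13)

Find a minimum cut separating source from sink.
Min cut value = 10, edges: (6,7)

Min cut value: 10
Partition: S = [0, 1, 2, 3, 4, 5, 6], T = [7, 8, 9]
Cut edges: (6,7)

By max-flow min-cut theorem, max flow = min cut = 10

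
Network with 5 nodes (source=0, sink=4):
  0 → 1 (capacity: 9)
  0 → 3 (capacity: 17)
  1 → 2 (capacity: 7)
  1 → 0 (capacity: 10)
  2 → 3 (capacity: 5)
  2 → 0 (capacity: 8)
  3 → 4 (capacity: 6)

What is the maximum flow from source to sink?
Maximum flow = 6

Max flow: 6

Flow assignment:
  0 → 1: 7/9
  0 → 3: 1/17
  1 → 2: 7/7
  2 → 3: 5/5
  2 → 0: 2/8
  3 → 4: 6/6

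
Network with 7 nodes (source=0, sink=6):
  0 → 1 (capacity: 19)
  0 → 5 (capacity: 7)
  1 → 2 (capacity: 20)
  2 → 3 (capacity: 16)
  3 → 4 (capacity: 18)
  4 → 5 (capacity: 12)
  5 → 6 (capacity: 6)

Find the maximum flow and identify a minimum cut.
Max flow = 6, Min cut edges: (5,6)

Maximum flow: 6
Minimum cut: (5,6)
Partition: S = [0, 1, 2, 3, 4, 5], T = [6]

Max-flow min-cut theorem verified: both equal 6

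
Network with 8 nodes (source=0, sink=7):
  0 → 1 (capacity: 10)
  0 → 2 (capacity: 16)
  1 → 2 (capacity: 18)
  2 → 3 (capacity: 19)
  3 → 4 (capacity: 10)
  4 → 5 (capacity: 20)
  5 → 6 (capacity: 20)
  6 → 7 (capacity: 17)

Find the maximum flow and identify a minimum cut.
Max flow = 10, Min cut edges: (3,4)

Maximum flow: 10
Minimum cut: (3,4)
Partition: S = [0, 1, 2, 3], T = [4, 5, 6, 7]

Max-flow min-cut theorem verified: both equal 10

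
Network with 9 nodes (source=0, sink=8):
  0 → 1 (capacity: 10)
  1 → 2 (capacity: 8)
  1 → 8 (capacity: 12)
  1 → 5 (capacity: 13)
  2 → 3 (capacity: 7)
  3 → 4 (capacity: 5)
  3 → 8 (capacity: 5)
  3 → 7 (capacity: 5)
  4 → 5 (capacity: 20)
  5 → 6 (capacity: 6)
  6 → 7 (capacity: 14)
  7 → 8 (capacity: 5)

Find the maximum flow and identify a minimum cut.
Max flow = 10, Min cut edges: (0,1)

Maximum flow: 10
Minimum cut: (0,1)
Partition: S = [0], T = [1, 2, 3, 4, 5, 6, 7, 8]

Max-flow min-cut theorem verified: both equal 10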